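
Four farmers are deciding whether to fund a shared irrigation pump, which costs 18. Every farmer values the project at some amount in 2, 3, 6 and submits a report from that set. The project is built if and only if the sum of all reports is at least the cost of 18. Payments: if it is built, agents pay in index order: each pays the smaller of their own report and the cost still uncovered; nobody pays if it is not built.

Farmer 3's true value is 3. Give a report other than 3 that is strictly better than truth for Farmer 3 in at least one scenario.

2

Suppose Farmer 1 reports 6, Farmer 2 reports 6 and Farmer 4 reports 6.
Report 3: project built, pays 3, utility 3 - 3 = 0.
Report 2: project built, pays 2, utility 3 - 2 = 1.
So reporting 2 beats truth here (1 > 0).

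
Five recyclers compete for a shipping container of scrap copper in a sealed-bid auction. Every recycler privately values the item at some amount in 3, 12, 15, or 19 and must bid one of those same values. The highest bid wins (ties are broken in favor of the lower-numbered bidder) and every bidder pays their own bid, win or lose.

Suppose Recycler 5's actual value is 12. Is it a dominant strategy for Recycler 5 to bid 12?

No

Consider the case where Recycler 1 bids 3, Recycler 2 bids 3, Recycler 3 bids 3 and Recycler 4 bids 12.
Truthful bid 12: loses but pays 12, utility -12.
Bid 3 instead: loses but pays 3, utility -3.
Since -3 > -12, bidding 3 is strictly better here, so truthful bidding is not dominant.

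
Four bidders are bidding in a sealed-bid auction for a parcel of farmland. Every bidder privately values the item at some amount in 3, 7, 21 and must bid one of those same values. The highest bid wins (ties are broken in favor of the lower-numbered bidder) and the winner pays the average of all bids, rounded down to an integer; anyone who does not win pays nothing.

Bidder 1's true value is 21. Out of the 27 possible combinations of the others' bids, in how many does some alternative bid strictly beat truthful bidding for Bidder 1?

8

Others bid (3, 3, 3): truth gives 14; bid 3 gives 18 > 14. Violating.
Others bid (3, 3, 7): truth gives 13; bid 7 gives 16 > 13. Violating.
Others bid (3, 7, 3): truth gives 13; bid 7 gives 16 > 13. Violating.
Others bid (3, 7, 7): truth gives 12; bid 7 gives 15 > 12. Violating.
Others bid (3, 3, 21): truth gives 9; no alternative beats it.
Others bid (3, 7, 21): truth gives 8; no alternative beats it.
(Checking all 27 profiles: 8 have a profitable deviation, 19 do not.)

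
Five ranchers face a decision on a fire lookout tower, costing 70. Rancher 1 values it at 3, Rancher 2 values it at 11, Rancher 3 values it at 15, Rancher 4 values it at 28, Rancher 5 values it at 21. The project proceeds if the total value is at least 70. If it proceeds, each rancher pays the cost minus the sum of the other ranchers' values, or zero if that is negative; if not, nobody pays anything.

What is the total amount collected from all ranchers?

43

Total value 78 ≥ cost 70, so it is built.
Rancher 1: others sum to 75; max(0, 70 - 75) = 0.
Rancher 2: others sum to 67; max(0, 70 - 67) = 3.
Rancher 3: others sum to 63; max(0, 70 - 63) = 7.
Rancher 4: others sum to 50; max(0, 70 - 50) = 20.
Rancher 5: others sum to 57; max(0, 70 - 57) = 13.
Total collected = 0 + 3 + 7 + 20 + 13 = 43.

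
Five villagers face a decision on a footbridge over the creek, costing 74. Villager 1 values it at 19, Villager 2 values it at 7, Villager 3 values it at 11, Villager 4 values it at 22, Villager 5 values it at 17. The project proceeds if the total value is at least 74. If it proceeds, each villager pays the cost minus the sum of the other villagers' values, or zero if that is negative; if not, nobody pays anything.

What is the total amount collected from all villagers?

Total value 76 ≥ cost 74, so it is built.
Villager 1: others sum to 57; max(0, 74 - 57) = 17.
Villager 2: others sum to 69; max(0, 74 - 69) = 5.
Villager 3: others sum to 65; max(0, 74 - 65) = 9.
Villager 4: others sum to 54; max(0, 74 - 54) = 20.
Villager 5: others sum to 59; max(0, 74 - 59) = 15.
Total collected = 17 + 5 + 9 + 20 + 15 = 66.

66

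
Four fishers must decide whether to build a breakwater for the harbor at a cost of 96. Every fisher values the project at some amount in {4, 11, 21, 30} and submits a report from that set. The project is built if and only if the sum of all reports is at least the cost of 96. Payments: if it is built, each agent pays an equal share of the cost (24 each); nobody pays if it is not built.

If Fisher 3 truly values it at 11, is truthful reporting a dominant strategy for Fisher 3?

Consider the case where Fisher 1 reports 30, Fisher 2 reports 30 and Fisher 4 reports 30.
Truthful report 11: project built, pays 24, utility 11 - 24 = -13.
Report 4 instead: project not built, utility 0.
Since 0 > -13, reporting 4 is strictly better here, so truthful reporting is not dominant.

No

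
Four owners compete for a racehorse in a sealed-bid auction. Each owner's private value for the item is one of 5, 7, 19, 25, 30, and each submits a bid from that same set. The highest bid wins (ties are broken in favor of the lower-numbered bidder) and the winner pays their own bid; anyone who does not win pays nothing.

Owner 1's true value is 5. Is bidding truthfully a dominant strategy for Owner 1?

Yes

Check each profile of the others' bids and compare truth against every alternative bid.
Others bid (5, 5, 5): truth gives 0, best alternative gives -2.
Others bid (5, 5, 7): truth gives 0, best alternative gives -2.
Others bid (5, 7, 5): truth gives 0, best alternative gives -2.
Others bid (5, 7, 7): truth gives 0, best alternative gives -2.
Others bid (7, 5, 5): truth gives 0, best alternative gives -2.
Others bid (7, 5, 7): truth gives 0, best alternative gives -2.
(Remaining 119 profiles checked similarly; truth is weakly best in each.)
In every case the truthful bid is at least as good as any alternative, so it is a dominant strategy.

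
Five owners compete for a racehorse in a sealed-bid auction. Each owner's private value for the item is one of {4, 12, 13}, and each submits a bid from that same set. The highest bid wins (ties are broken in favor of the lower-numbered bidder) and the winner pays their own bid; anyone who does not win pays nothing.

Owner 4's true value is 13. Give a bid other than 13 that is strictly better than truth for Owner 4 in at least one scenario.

12

Suppose Owner 1 bids 4, Owner 2 bids 4, Owner 3 bids 4 and Owner 5 bids 4.
Bid 13: wins, pays 13, utility 13 - 13 = 0.
Bid 12: wins, pays 12, utility 13 - 12 = 1.
So bidding 12 beats truth here (1 > 0).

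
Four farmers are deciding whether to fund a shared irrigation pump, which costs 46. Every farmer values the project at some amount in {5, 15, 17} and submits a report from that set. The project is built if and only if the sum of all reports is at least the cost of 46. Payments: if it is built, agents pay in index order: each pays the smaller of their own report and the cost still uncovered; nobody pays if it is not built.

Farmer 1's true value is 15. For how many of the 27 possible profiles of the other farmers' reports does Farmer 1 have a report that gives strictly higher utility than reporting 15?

8

Others report (15, 15, 15): truth gives 0; report 5 gives 10 > 0. Violating.
Others report (15, 15, 17): truth gives 0; report 5 gives 10 > 0. Violating.
Others report (15, 17, 15): truth gives 0; report 5 gives 10 > 0. Violating.
Others report (15, 17, 17): truth gives 0; report 5 gives 10 > 0. Violating.
Others report (5, 5, 5): truth gives 0; no alternative beats it.
Others report (5, 5, 15): truth gives 0; no alternative beats it.
(Checking all 27 profiles: 8 have a profitable deviation, 19 do not.)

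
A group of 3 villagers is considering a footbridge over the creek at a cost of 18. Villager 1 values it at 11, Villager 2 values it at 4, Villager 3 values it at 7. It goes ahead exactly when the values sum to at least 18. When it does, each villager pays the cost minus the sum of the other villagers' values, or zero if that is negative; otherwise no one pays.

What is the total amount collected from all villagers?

Total value 22 ≥ cost 18, so it is built.
Villager 1: others sum to 11; max(0, 18 - 11) = 7.
Villager 2: others sum to 18; max(0, 18 - 18) = 0.
Villager 3: others sum to 15; max(0, 18 - 15) = 3.
Total collected = 7 + 0 + 3 = 10.

10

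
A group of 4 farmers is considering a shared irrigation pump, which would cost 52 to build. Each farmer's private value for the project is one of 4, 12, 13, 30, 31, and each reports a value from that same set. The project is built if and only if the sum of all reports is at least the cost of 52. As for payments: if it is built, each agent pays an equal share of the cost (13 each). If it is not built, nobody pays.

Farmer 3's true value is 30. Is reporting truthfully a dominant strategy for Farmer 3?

Consider the case where Farmer 1 reports 4, Farmer 2 reports 4 and Farmer 4 reports 13.
Truthful report 30: project not built, utility 0.
Report 31 instead: project built, pays 13, utility 30 - 13 = 17.
Since 17 > 0, reporting 31 is strictly better here, so truthful reporting is not dominant.

No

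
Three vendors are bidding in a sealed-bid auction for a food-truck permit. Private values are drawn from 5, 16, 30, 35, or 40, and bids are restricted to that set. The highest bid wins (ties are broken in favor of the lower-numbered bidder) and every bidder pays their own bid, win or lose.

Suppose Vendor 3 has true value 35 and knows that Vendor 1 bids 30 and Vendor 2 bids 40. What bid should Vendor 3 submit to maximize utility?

Bid 5: loses but pays 5, utility -5.
Bid 16: loses but pays 16, utility -16.
Bid 30: loses but pays 30, utility -30.
Bid 35: loses but pays 35, utility -35.
Bid 40: loses but pays 40, utility -40.
The best choice is 5 with utility -5.

5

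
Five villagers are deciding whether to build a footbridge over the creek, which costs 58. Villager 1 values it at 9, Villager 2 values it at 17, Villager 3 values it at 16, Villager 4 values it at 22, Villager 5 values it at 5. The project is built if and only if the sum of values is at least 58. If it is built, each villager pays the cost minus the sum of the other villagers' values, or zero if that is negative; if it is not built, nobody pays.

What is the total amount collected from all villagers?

22

Total value 69 ≥ cost 58, so it is built.
Villager 1: others sum to 60; max(0, 58 - 60) = 0.
Villager 2: others sum to 52; max(0, 58 - 52) = 6.
Villager 3: others sum to 53; max(0, 58 - 53) = 5.
Villager 4: others sum to 47; max(0, 58 - 47) = 11.
Villager 5: others sum to 64; max(0, 58 - 64) = 0.
Total collected = 0 + 6 + 5 + 11 + 0 = 22.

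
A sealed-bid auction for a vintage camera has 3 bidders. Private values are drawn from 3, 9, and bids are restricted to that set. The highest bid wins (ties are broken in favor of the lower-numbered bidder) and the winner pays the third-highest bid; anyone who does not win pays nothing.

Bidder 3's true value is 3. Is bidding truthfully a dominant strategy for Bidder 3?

Yes

Check each profile of the others' bids and compare truth against every alternative bid.
Others bid (3, 3): truth gives 0, best alternative gives 0.
Others bid (3, 9): truth gives 0, best alternative gives 0.
Others bid (9, 3): truth gives 0, best alternative gives 0.
Others bid (9, 9): truth gives 0, best alternative gives 0.
In every case the truthful bid is at least as good as any alternative, so it is a dominant strategy.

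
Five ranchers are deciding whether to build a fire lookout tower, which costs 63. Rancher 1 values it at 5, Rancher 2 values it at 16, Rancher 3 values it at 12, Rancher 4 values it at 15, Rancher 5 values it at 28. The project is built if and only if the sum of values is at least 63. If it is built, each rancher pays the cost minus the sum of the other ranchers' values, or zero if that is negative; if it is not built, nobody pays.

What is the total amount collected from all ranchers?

Total value 76 ≥ cost 63, so it is built.
Rancher 1: others sum to 71; max(0, 63 - 71) = 0.
Rancher 2: others sum to 60; max(0, 63 - 60) = 3.
Rancher 3: others sum to 64; max(0, 63 - 64) = 0.
Rancher 4: others sum to 61; max(0, 63 - 61) = 2.
Rancher 5: others sum to 48; max(0, 63 - 48) = 15.
Total collected = 0 + 3 + 0 + 2 + 15 = 20.

20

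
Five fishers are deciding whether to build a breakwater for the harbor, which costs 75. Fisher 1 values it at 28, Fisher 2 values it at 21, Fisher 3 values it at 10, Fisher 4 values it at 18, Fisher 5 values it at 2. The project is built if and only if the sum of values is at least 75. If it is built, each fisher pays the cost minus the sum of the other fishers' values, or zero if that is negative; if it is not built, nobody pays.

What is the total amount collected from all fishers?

Total value 79 ≥ cost 75, so it is built.
Fisher 1: others sum to 51; max(0, 75 - 51) = 24.
Fisher 2: others sum to 58; max(0, 75 - 58) = 17.
Fisher 3: others sum to 69; max(0, 75 - 69) = 6.
Fisher 4: others sum to 61; max(0, 75 - 61) = 14.
Fisher 5: others sum to 77; max(0, 75 - 77) = 0.
Total collected = 24 + 17 + 6 + 14 + 0 = 61.

61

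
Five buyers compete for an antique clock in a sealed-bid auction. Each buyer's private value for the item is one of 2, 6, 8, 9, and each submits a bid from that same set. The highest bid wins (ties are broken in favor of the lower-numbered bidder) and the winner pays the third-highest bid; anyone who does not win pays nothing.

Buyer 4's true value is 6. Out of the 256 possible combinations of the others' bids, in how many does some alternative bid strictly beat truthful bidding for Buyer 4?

8

Others bid (2, 2, 2, 8): truth gives 0; bid 8 gives 4 > 0. Violating.
Others bid (2, 2, 2, 9): truth gives 0; bid 9 gives 4 > 0. Violating.
Others bid (2, 2, 6, 2): truth gives 0; bid 8 gives 4 > 0. Violating.
Others bid (2, 2, 8, 2): truth gives 0; bid 9 gives 4 > 0. Violating.
Others bid (2, 2, 2, 2): truth gives 4; no alternative beats it.
Others bid (2, 2, 2, 6): truth gives 4; no alternative beats it.
(Checking all 256 profiles: 8 have a profitable deviation, 248 do not.)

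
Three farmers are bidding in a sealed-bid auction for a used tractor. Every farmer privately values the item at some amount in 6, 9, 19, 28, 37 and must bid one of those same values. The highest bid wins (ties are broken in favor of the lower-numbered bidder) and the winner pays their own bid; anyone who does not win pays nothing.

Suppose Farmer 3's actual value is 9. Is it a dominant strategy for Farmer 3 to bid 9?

Check each profile of the others' bids and compare truth against every alternative bid.
Others bid (6, 6): truth gives 0, best alternative gives 0.
Others bid (6, 9): truth gives 0, best alternative gives 0.
Others bid (6, 19): truth gives 0, best alternative gives 0.
Others bid (6, 28): truth gives 0, best alternative gives 0.
Others bid (6, 37): truth gives 0, best alternative gives 0.
Others bid (9, 6): truth gives 0, best alternative gives 0.
(Remaining 19 profiles checked similarly; truth is weakly best in each.)
In every case the truthful bid is at least as good as any alternative, so it is a dominant strategy.

Yes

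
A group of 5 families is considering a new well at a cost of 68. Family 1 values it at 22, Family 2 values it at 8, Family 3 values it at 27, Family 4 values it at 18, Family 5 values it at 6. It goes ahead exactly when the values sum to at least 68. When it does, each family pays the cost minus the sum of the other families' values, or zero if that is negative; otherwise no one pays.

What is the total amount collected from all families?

Total value 81 ≥ cost 68, so it is built.
Family 1: others sum to 59; max(0, 68 - 59) = 9.
Family 2: others sum to 73; max(0, 68 - 73) = 0.
Family 3: others sum to 54; max(0, 68 - 54) = 14.
Family 4: others sum to 63; max(0, 68 - 63) = 5.
Family 5: others sum to 75; max(0, 68 - 75) = 0.
Total collected = 9 + 0 + 14 + 5 + 0 = 28.

28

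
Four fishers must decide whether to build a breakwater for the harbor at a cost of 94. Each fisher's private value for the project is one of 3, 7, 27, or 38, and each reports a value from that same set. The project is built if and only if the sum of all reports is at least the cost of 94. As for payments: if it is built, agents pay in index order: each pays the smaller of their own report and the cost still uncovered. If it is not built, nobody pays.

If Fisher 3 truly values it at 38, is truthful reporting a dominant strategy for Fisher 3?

No

Consider the case where Fisher 1 reports 3, Fisher 2 reports 27 and Fisher 4 reports 38.
Truthful report 38: project built, pays 38, utility 38 - 38 = 0.
Report 27 instead: project built, pays 27, utility 38 - 27 = 11.
Since 11 > 0, reporting 27 is strictly better here, so truthful reporting is not dominant.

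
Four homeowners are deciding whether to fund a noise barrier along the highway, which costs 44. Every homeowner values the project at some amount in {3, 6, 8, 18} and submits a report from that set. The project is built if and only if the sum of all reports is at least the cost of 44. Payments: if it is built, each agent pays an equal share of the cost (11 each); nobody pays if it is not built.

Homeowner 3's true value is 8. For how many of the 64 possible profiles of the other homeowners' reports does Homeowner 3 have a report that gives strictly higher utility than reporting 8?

3

Others report (3, 18, 18): truth gives -3; report 3 gives 0 > -3. Violating.
Others report (18, 3, 18): truth gives -3; report 3 gives 0 > -3. Violating.
Others report (18, 18, 3): truth gives -3; report 3 gives 0 > -3. Violating.
Others report (3, 3, 3): truth gives 0; no alternative beats it.
Others report (3, 3, 6): truth gives 0; no alternative beats it.
(Checking all 64 profiles: 3 have a profitable deviation, 61 do not.)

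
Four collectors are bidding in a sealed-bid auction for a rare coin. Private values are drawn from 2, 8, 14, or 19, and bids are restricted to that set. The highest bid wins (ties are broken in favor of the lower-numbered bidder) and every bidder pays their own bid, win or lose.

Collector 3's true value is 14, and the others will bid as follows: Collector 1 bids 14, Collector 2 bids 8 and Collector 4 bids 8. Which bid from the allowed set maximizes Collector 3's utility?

2

Bid 2: loses but pays 2, utility -2.
Bid 8: loses but pays 8, utility -8.
Bid 14: loses but pays 14, utility -14.
Bid 19: wins, pays 19, utility 14 - 19 = -5.
The best choice is 2 with utility -2.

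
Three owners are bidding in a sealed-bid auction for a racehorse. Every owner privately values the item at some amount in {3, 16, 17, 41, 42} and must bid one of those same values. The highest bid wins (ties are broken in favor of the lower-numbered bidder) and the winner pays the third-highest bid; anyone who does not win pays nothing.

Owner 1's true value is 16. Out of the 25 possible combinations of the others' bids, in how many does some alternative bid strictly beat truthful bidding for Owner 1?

6

Others bid (3, 17): truth gives 0; bid 17 gives 13 > 0. Violating.
Others bid (3, 41): truth gives 0; bid 41 gives 13 > 0. Violating.
Others bid (3, 42): truth gives 0; bid 42 gives 13 > 0. Violating.
Others bid (17, 3): truth gives 0; bid 17 gives 13 > 0. Violating.
Others bid (3, 3): truth gives 13; no alternative beats it.
Others bid (3, 16): truth gives 13; no alternative beats it.
(Checking all 25 profiles: 6 have a profitable deviation, 19 do not.)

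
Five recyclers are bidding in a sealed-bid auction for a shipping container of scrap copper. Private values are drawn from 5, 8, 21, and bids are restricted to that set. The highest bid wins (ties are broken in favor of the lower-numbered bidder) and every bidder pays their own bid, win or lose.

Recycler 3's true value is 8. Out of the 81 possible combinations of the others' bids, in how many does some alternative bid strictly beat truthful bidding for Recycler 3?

77

Others bid (5, 5, 5, 21): truth gives -8; bid 5 gives -5 > -8. Violating.
Others bid (5, 5, 8, 21): truth gives -8; bid 5 gives -5 > -8. Violating.
Others bid (5, 5, 21, 5): truth gives -8; bid 5 gives -5 > -8. Violating.
Others bid (5, 5, 21, 8): truth gives -8; bid 5 gives -5 > -8. Violating.
Others bid (5, 5, 5, 5): truth gives 0; no alternative beats it.
Others bid (5, 5, 5, 8): truth gives 0; no alternative beats it.
(Checking all 81 profiles: 77 have a profitable deviation, 4 do not.)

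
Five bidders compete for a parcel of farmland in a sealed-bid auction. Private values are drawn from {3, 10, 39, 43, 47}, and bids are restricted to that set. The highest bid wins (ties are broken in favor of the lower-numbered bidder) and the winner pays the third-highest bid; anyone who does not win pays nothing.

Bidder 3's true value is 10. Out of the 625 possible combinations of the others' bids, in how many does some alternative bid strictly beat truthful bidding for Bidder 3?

Others bid (3, 3, 3, 39): truth gives 0; bid 39 gives 7 > 0. Violating.
Others bid (3, 3, 3, 43): truth gives 0; bid 43 gives 7 > 0. Violating.
Others bid (3, 3, 3, 47): truth gives 0; bid 47 gives 7 > 0. Violating.
Others bid (3, 3, 39, 3): truth gives 0; bid 39 gives 7 > 0. Violating.
Others bid (3, 3, 3, 3): truth gives 7; no alternative beats it.
Others bid (3, 3, 3, 10): truth gives 7; no alternative beats it.
(Checking all 625 profiles: 12 have a profitable deviation, 613 do not.)

12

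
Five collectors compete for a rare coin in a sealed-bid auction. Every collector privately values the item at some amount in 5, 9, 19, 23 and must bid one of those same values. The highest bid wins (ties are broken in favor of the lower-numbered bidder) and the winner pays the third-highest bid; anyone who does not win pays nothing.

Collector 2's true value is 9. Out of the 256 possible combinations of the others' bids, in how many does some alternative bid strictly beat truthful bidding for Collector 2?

Others bid (5, 5, 5, 19): truth gives 0; bid 19 gives 4 > 0. Violating.
Others bid (5, 5, 5, 23): truth gives 0; bid 23 gives 4 > 0. Violating.
Others bid (5, 5, 19, 5): truth gives 0; bid 19 gives 4 > 0. Violating.
Others bid (5, 5, 23, 5): truth gives 0; bid 23 gives 4 > 0. Violating.
Others bid (5, 5, 5, 5): truth gives 4; no alternative beats it.
Others bid (5, 5, 5, 9): truth gives 4; no alternative beats it.
(Checking all 256 profiles: 8 have a profitable deviation, 248 do not.)

8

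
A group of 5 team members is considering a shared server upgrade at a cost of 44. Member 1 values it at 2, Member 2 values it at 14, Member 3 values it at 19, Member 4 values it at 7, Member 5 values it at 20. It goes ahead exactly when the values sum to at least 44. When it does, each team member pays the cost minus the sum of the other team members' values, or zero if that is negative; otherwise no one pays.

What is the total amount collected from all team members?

3

Total value 62 ≥ cost 44, so it is built.
Member 1: others sum to 60; max(0, 44 - 60) = 0.
Member 2: others sum to 48; max(0, 44 - 48) = 0.
Member 3: others sum to 43; max(0, 44 - 43) = 1.
Member 4: others sum to 55; max(0, 44 - 55) = 0.
Member 5: others sum to 42; max(0, 44 - 42) = 2.
Total collected = 0 + 0 + 1 + 0 + 2 = 3.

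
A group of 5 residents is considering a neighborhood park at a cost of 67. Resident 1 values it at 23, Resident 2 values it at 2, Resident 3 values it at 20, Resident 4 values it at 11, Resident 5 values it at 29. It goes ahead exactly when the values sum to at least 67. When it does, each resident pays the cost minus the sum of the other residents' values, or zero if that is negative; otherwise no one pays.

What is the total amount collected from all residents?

18

Total value 85 ≥ cost 67, so it is built.
Resident 1: others sum to 62; max(0, 67 - 62) = 5.
Resident 2: others sum to 83; max(0, 67 - 83) = 0.
Resident 3: others sum to 65; max(0, 67 - 65) = 2.
Resident 4: others sum to 74; max(0, 67 - 74) = 0.
Resident 5: others sum to 56; max(0, 67 - 56) = 11.
Total collected = 5 + 0 + 2 + 0 + 11 = 18.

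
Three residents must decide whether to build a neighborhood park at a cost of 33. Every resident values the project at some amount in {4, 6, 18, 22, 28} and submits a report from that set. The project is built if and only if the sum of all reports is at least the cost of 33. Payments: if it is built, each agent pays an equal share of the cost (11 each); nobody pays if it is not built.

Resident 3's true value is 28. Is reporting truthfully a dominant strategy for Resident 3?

Yes

Check each profile of the others' reports and compare truth against every alternative report.
Others report (4, 4): truth gives 17, best alternative gives 0.
Others report (4, 6): truth gives 17, best alternative gives 0.
Others report (6, 4): truth gives 17, best alternative gives 0.
Others report (4, 18): truth gives 17, best alternative gives 17.
Others report (4, 22): truth gives 17, best alternative gives 17.
Others report (4, 28): truth gives 17, best alternative gives 17.
(Remaining 19 profiles checked similarly; truth is weakly best in each.)
In every case the truthful report is at least as good as any alternative, so it is a dominant strategy.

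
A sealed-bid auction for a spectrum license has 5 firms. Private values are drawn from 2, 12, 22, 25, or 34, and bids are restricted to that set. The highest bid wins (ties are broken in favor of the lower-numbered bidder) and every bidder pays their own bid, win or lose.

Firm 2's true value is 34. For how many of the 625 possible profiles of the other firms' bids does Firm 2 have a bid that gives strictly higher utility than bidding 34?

317

Others bid (2, 2, 2, 2): truth gives 0; bid 12 gives 22 > 0. Violating.
Others bid (2, 2, 2, 12): truth gives 0; bid 12 gives 22 > 0. Violating.
Others bid (2, 2, 2, 22): truth gives 0; bid 22 gives 12 > 0. Violating.
Others bid (2, 2, 2, 25): truth gives 0; bid 25 gives 9 > 0. Violating.
Others bid (2, 2, 2, 34): truth gives 0; no alternative beats it.
Others bid (2, 2, 12, 34): truth gives 0; no alternative beats it.
(Checking all 625 profiles: 317 have a profitable deviation, 308 do not.)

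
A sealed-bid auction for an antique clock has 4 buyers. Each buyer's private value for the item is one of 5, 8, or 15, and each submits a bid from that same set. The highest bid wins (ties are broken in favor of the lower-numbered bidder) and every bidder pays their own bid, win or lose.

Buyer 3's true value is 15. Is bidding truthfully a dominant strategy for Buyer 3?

No

Consider the case where Buyer 1 bids 5, Buyer 2 bids 5 and Buyer 4 bids 5.
Truthful bid 15: wins, pays 15, utility 15 - 15 = 0.
Bid 8 instead: wins, pays 8, utility 15 - 8 = 7.
Since 7 > 0, bidding 8 is strictly better here, so truthful bidding is not dominant.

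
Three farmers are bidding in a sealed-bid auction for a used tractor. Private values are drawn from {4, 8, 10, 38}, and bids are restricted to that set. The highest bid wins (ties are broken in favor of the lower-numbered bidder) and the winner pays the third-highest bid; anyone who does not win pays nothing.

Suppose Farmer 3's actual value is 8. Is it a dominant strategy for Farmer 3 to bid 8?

Consider the case where Farmer 1 bids 4 and Farmer 2 bids 8.
Truthful bid 8: loses, pays 0, utility 0.
Bid 10 instead: wins, pays 4, utility 8 - 4 = 4.
Since 4 > 0, bidding 10 is strictly better here, so truthful bidding is not dominant.

No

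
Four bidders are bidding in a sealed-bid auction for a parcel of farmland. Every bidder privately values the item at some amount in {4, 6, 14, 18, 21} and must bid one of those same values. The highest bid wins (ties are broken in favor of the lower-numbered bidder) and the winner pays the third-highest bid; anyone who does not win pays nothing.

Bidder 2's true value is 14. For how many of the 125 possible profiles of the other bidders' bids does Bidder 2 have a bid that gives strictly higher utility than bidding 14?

24

Others bid (4, 4, 18): truth gives 0; bid 18 gives 10 > 0. Violating.
Others bid (4, 4, 21): truth gives 0; bid 21 gives 10 > 0. Violating.
Others bid (4, 6, 18): truth gives 0; bid 18 gives 8 > 0. Violating.
Others bid (4, 6, 21): truth gives 0; bid 21 gives 8 > 0. Violating.
Others bid (4, 4, 4): truth gives 10; no alternative beats it.
Others bid (4, 4, 6): truth gives 10; no alternative beats it.
(Checking all 125 profiles: 24 have a profitable deviation, 101 do not.)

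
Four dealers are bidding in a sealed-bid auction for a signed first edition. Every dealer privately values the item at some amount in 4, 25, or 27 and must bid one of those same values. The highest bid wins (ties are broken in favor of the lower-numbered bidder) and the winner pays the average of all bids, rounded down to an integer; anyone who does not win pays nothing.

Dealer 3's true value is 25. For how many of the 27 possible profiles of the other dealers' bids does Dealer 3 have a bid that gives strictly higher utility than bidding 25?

8

Others bid (4, 4, 27): truth gives 0; bid 27 gives 10 > 0. Violating.
Others bid (4, 25, 4): truth gives 0; bid 27 gives 10 > 0. Violating.
Others bid (4, 25, 25): truth gives 0; bid 27 gives 5 > 0. Violating.
Others bid (4, 25, 27): truth gives 0; bid 27 gives 5 > 0. Violating.
Others bid (4, 4, 4): truth gives 16; no alternative beats it.
Others bid (4, 4, 25): truth gives 11; no alternative beats it.
(Checking all 27 profiles: 8 have a profitable deviation, 19 do not.)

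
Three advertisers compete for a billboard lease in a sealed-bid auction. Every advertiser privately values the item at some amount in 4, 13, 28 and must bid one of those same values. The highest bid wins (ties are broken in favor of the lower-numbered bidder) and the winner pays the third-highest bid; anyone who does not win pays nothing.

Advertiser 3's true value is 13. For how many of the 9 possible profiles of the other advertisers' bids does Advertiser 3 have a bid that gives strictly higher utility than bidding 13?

Others bid (4, 13): truth gives 0; bid 28 gives 9 > 0. Violating.
Others bid (13, 4): truth gives 0; bid 28 gives 9 > 0. Violating.
Others bid (4, 4): truth gives 9; no alternative beats it.
Others bid (4, 28): truth gives 0; no alternative beats it.
(Checking all 9 profiles: 2 have a profitable deviation, 7 do not.)

2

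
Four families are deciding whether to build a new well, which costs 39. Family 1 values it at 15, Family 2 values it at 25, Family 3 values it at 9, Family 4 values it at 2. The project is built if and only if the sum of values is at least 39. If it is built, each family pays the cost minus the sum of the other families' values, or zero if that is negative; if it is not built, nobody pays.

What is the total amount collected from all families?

Total value 51 ≥ cost 39, so it is built.
Family 1: others sum to 36; max(0, 39 - 36) = 3.
Family 2: others sum to 26; max(0, 39 - 26) = 13.
Family 3: others sum to 42; max(0, 39 - 42) = 0.
Family 4: others sum to 49; max(0, 39 - 49) = 0.
Total collected = 3 + 13 + 0 + 0 = 16.

16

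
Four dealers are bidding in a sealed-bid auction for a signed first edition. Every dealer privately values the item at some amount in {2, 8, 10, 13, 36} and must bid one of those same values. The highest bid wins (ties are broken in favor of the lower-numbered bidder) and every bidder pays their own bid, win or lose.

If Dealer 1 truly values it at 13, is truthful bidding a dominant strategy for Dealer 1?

No

Consider the case where Dealer 2 bids 2, Dealer 3 bids 2 and Dealer 4 bids 2.
Truthful bid 13: wins, pays 13, utility 13 - 13 = 0.
Bid 2 instead: wins, pays 2, utility 13 - 2 = 11.
Since 11 > 0, bidding 2 is strictly better here, so truthful bidding is not dominant.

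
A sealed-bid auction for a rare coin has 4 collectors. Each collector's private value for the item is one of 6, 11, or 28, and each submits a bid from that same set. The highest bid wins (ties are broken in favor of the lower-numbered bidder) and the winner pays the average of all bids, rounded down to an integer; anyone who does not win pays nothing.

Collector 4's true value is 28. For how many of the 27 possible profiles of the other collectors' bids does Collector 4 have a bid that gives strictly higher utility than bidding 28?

1

Others bid (6, 6, 6): truth gives 17; bid 11 gives 21 > 17. Violating.
Others bid (6, 6, 11): truth gives 16; no alternative beats it.
Others bid (6, 6, 28): truth gives 0; no alternative beats it.
(Checking all 27 profiles: 1 has a profitable deviation, 26 do not.)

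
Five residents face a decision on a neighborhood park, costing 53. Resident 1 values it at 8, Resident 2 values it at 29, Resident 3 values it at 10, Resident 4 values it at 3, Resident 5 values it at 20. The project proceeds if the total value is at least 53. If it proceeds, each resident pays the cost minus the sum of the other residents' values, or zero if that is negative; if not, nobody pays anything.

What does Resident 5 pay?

Total value 70 ≥ cost 53, so the project is built.
The other residents' values sum to 50.
Cost minus that sum is 53 - 50 = 3.

3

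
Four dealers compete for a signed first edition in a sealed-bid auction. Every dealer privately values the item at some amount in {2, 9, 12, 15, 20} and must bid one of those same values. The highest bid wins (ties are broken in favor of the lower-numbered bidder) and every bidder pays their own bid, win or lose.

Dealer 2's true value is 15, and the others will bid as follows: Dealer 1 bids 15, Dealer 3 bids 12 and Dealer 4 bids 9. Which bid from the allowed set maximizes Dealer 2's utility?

2

Bid 2: loses but pays 2, utility -2.
Bid 9: loses but pays 9, utility -9.
Bid 12: loses but pays 12, utility -12.
Bid 15: loses but pays 15, utility -15.
Bid 20: wins, pays 20, utility 15 - 20 = -5.
The best choice is 2 with utility -2.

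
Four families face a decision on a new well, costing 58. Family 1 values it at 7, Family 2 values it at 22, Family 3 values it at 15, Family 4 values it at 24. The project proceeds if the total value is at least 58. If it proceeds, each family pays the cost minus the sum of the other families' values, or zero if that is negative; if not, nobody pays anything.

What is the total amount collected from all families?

Total value 68 ≥ cost 58, so it is built.
Family 1: others sum to 61; max(0, 58 - 61) = 0.
Family 2: others sum to 46; max(0, 58 - 46) = 12.
Family 3: others sum to 53; max(0, 58 - 53) = 5.
Family 4: others sum to 44; max(0, 58 - 44) = 14.
Total collected = 0 + 12 + 5 + 14 = 31.

31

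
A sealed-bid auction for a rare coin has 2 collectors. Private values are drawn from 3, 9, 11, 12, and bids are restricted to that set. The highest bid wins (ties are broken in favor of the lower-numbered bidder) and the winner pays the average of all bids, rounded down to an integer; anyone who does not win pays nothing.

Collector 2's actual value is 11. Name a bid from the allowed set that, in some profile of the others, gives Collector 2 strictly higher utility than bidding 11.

9

Suppose Collector 1 bids 3.
Bid 11: wins, pays 7, utility 11 - 7 = 4.
Bid 9: wins, pays 6, utility 11 - 6 = 5.
So bidding 9 beats truth here (5 > 4).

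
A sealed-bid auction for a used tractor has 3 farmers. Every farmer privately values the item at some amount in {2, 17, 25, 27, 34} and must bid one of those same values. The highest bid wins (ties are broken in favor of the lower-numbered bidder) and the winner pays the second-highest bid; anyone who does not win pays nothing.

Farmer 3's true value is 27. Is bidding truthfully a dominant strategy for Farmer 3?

Check each profile of the others' bids and compare truth against every alternative bid.
Others bid (2, 2): truth gives 25, best alternative gives 25.
Others bid (2, 17): truth gives 10, best alternative gives 10.
Others bid (17, 2): truth gives 10, best alternative gives 10.
Others bid (17, 17): truth gives 10, best alternative gives 10.
Others bid (2, 25): truth gives 2, best alternative gives 2.
Others bid (17, 25): truth gives 2, best alternative gives 2.
(Remaining 19 profiles checked similarly; truth is weakly best in each.)
In every case the truthful bid is at least as good as any alternative, so it is a dominant strategy.

Yes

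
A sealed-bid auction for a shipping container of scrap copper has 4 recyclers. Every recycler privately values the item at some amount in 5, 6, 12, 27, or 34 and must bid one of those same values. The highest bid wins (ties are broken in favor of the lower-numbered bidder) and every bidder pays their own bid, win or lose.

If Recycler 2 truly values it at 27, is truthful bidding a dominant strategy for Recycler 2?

No

Consider the case where Recycler 1 bids 5, Recycler 3 bids 5 and Recycler 4 bids 5.
Truthful bid 27: wins, pays 27, utility 27 - 27 = 0.
Bid 6 instead: wins, pays 6, utility 27 - 6 = 21.
Since 21 > 0, bidding 6 is strictly better here, so truthful bidding is not dominant.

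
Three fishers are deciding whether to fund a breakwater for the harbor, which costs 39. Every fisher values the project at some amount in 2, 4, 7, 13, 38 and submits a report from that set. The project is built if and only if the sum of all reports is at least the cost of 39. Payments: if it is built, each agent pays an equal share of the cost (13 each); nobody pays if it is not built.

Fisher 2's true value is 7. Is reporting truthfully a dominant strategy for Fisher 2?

Yes

Check each profile of the others' reports and compare truth against every alternative report.
Others report (2, 38): truth gives -6, best alternative gives -6.
Others report (4, 38): truth gives -6, best alternative gives -6.
Others report (7, 38): truth gives -6, best alternative gives -6.
Others report (13, 38): truth gives -6, best alternative gives -6.
Others report (38, 2): truth gives -6, best alternative gives -6.
Others report (38, 4): truth gives -6, best alternative gives -6.
(Remaining 19 profiles checked similarly; truth is weakly best in each.)
In every case the truthful report is at least as good as any alternative, so it is a dominant strategy.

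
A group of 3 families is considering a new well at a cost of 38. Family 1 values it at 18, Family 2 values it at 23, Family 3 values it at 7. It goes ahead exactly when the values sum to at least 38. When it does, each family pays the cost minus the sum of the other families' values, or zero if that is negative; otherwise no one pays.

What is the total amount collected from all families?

Total value 48 ≥ cost 38, so it is built.
Family 1: others sum to 30; max(0, 38 - 30) = 8.
Family 2: others sum to 25; max(0, 38 - 25) = 13.
Family 3: others sum to 41; max(0, 38 - 41) = 0.
Total collected = 8 + 13 + 0 = 21.

21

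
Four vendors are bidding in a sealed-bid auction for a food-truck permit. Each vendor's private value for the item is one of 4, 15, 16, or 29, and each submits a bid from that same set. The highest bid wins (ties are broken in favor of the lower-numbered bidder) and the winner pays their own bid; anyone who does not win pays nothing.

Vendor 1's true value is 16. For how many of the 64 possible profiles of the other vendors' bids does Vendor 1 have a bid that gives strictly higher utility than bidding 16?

8

Others bid (4, 4, 4): truth gives 0; bid 4 gives 12 > 0. Violating.
Others bid (4, 4, 15): truth gives 0; bid 15 gives 1 > 0. Violating.
Others bid (4, 15, 4): truth gives 0; bid 15 gives 1 > 0. Violating.
Others bid (4, 15, 15): truth gives 0; bid 15 gives 1 > 0. Violating.
Others bid (4, 4, 16): truth gives 0; no alternative beats it.
Others bid (4, 4, 29): truth gives 0; no alternative beats it.
(Checking all 64 profiles: 8 have a profitable deviation, 56 do not.)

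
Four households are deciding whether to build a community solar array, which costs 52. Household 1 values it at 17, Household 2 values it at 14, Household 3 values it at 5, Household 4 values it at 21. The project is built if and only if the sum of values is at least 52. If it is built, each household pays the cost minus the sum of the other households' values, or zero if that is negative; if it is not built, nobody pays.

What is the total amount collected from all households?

Total value 57 ≥ cost 52, so it is built.
Household 1: others sum to 40; max(0, 52 - 40) = 12.
Household 2: others sum to 43; max(0, 52 - 43) = 9.
Household 3: others sum to 52; max(0, 52 - 52) = 0.
Household 4: others sum to 36; max(0, 52 - 36) = 16.
Total collected = 12 + 9 + 0 + 16 = 37.

37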